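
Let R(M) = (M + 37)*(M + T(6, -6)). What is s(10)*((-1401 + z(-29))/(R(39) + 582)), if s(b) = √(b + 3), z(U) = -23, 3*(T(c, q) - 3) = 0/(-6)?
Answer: -712*√13/1887 ≈ -1.3604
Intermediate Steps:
T(c, q) = 3 (T(c, q) = 3 + (0/(-6))/3 = 3 + (0*(-⅙))/3 = 3 + (⅓)*0 = 3 + 0 = 3)
s(b) = √(3 + b)
R(M) = (3 + M)*(37 + M) (R(M) = (M + 37)*(M + 3) = (37 + M)*(3 + M) = (3 + M)*(37 + M))
s(10)*((-1401 + z(-29))/(R(39) + 582)) = √(3 + 10)*((-1401 - 23)/((111 + 39² + 40*39) + 582)) = √13*(-1424/((111 + 1521 + 1560) + 582)) = √13*(-1424/(3192 + 582)) = √13*(-1424/3774) = √13*(-1424*1/3774) = √13*(-712/1887) = -712*√13/1887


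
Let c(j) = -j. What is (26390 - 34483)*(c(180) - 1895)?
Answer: 16792975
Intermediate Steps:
(26390 - 34483)*(c(180) - 1895) = (26390 - 34483)*(-1*180 - 1895) = -8093*(-180 - 1895) = -8093*(-2075) = 16792975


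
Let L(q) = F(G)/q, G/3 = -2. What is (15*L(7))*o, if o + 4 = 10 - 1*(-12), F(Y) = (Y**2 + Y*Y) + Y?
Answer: 17820/7 ≈ 2545.7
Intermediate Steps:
G = -6 (G = 3*(-2) = -6)
F(Y) = Y + 2*Y**2 (F(Y) = (Y**2 + Y**2) + Y = 2*Y**2 + Y = Y + 2*Y**2)
L(q) = 66/q (L(q) = (-6*(1 + 2*(-6)))/q = (-6*(1 - 12))/q = (-6*(-11))/q = 66/q)
o = 18 (o = -4 + (10 - 1*(-12)) = -4 + (10 + 12) = -4 + 22 = 18)
(15*L(7))*o = (15*(66/7))*18 = (990/7)*18 = 17820/7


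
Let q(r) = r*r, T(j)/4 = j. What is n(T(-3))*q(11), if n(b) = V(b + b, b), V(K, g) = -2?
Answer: -242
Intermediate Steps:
T(j) = 4*j
n(b) = -2
q(r) = r**2
n(T(-3))*q(11) = -2*11**2 = -2*121 = -242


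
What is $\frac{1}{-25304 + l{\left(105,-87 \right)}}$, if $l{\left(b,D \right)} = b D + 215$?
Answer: $- \frac{1}{34224} \approx -2.9219 \cdot 10^{-5}$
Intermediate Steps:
$l{\left(b,D \right)} = 215 + D b$ ($l{\left(b,D \right)} = D b + 215 = 215 + D b$)
$\frac{1}{-25304 + l{\left(105,-87 \right)}} = \frac{1}{-25304 + \left(215 - 9135\right)} = \frac{1}{-25304 - 8920} = \frac{1}{-34224} = - \frac{1}{34224}$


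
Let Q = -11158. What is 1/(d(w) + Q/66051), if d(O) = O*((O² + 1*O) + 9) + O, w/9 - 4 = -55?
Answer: -66051/6373689540046 ≈ -1.0363e-8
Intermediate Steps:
w = -459 (w = 36 + 9*(-55) = 36 - 495 = -459)
d(O) = O + O*(9 + O + O²) (d(O) = O*((O² + O) + 9) + O = O*((O + O²) + 9) + O = O*(9 + O + O²) + O = O + O*(9 + O + O²))
1/(d(w) + Q/66051) = 1/(-459*(10 - 459 + (-459)²) - 11158/66051) = 1/(-459*(10 - 459 + 210681) - 11158*1/66051) = 1/(-459*210232 - 11158/66051) = 1/(-96496488 - 11158/66051) = 1/(-6373689540046/66051) = -66051/6373689540046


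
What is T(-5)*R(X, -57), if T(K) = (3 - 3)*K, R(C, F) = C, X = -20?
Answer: 0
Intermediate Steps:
T(K) = 0 (T(K) = 0*K = 0)
T(-5)*R(X, -57) = 0*(-20) = 0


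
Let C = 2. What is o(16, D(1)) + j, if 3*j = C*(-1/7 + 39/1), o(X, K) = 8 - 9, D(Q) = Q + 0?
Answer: 523/21 ≈ 24.905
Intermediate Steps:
D(Q) = Q
o(X, K) = -1
j = 544/21 (j = (2*(-1/7 + 39/1))/3 = (2*(-1*⅐ + 39*1))/3 = (2*(-⅐ + 39))/3 = (2*(272/7))/3 = (⅓)*(544/7) = 544/21 ≈ 25.905)
o(16, D(1)) + j = -1 + 544/21 = 523/21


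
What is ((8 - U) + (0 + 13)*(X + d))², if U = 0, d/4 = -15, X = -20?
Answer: 1065024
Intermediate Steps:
d = -60 (d = 4*(-15) = -60)
((8 - U) + (0 + 13)*(X + d))² = ((8 - 1*0) + (0 + 13)*(-20 - 60))² = ((8 + 0) + 13*(-80))² = (8 - 1040)² = (-1032)² = 1065024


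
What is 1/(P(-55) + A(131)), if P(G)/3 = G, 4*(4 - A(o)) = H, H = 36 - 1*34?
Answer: -2/323 ≈ -0.0061920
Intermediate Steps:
H = 2 (H = 36 - 34 = 2)
A(o) = 7/2 (A(o) = 4 - ¼*2 = 4 - ½ = 7/2)
P(G) = 3*G
1/(P(-55) + A(131)) = 1/(3*(-55) + 7/2) = 1/(-165 + 7/2) = 1/(-323/2) = -2/323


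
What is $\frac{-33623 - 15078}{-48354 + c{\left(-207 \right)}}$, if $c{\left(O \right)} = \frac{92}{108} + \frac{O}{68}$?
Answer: $\frac{89415036}{88781969} \approx 1.0071$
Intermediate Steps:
$c{\left(O \right)} = \frac{23}{27} + \frac{O}{68}$ ($c{\left(O \right)} = 92 \cdot \frac{1}{108} + O \frac{1}{68} = \frac{23}{27} + \frac{O}{68}$)
$\frac{-33623 - 15078}{-48354 + c{\left(-207 \right)}} = \frac{-33623 - 15078}{-48354 + \left(\frac{23}{27} + \frac{1}{68} \left(-207\right)\right)} = - \frac{48701}{-48354 + \left(\frac{23}{27} - \frac{207}{68}\right)} = - \frac{48701}{-48354 - \frac{4025}{1836}} = - \frac{48701}{- \frac{88781969}{1836}} = \left(-48701\right) \left(- \frac{1836}{88781969}\right) = \frac{89415036}{88781969}$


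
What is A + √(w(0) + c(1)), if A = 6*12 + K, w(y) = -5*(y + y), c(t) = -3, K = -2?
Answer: 70 + I*√3 ≈ 70.0 + 1.732*I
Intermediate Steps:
w(y) = -10*y
A = 70 (A = 6*12 - 2 = 72 - 2 = 70)
A + √(w(0) + c(1)) = 70 + √(-10*0 - 3) = 70 + √(0 - 3) = 70 + √(-3) = 70 + I*√3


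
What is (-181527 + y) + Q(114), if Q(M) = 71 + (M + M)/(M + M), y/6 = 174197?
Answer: 863727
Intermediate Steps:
y = 1045182 (y = 6*174197 = 1045182)
Q(M) = 72 (Q(M) = 71 + (2*M)/((2*M)) = 71 + (2*M)*(1/(2*M)) = 71 + 1 = 72)
(-181527 + y) + Q(114) = (-181527 + 1045182) + 72 = 863655 + 72 = 863727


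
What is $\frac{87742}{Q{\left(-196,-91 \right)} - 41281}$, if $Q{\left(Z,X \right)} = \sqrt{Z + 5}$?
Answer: $- \frac{1811038751}{852060576} - \frac{43871 i \sqrt{191}}{852060576} \approx -2.1255 - 0.00071158 i$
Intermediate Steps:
$Q{\left(Z,X \right)} = \sqrt{5 + Z}$
$\frac{87742}{Q{\left(-196,-91 \right)} - 41281} = \frac{87742}{\sqrt{5 - 196} - 41281} = \frac{87742}{\sqrt{-191} - 41281} = \frac{87742}{i \sqrt{191} - 41281} = \frac{87742}{-41281 + i \sqrt{191}}$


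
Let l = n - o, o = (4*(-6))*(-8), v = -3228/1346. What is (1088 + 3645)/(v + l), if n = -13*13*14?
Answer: -3185309/1723148 ≈ -1.8485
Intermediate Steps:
v = -1614/673 (v = -3228*1/1346 = -1614/673 ≈ -2.3982)
o = 192 (o = -24*(-8) = 192)
n = -2366 (n = -169*14 = -2366)
l = -2558 (l = -2366 - 1*192 = -2366 - 192 = -2558)
(1088 + 3645)/(v + l) = (1088 + 3645)/(-1614/673 - 2558) = 4733/(-1723148/673) = 4733*(-673/1723148) = -3185309/1723148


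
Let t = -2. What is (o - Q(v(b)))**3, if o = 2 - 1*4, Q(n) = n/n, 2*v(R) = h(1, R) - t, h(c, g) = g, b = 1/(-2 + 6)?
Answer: -27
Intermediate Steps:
b = 1/4 ≈ 0.25000
v(R) = 1 + R/2 (v(R) = (R - 1*(-2))/2 = (R + 2)/2 = (2 + R)/2 = 1 + R/2)
Q(n) = 1
o = -2 (o = 2 - 4 = -2)
(o - Q(v(b)))**3 = (-2 - 1*1)**3 = (-2 - 1)**3 = (-3)**3 = -27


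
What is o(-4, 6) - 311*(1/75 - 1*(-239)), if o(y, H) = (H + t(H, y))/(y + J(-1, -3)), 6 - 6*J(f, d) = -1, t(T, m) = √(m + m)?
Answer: -94777462/1275 - 12*I*√2/17 ≈ -74335.0 - 0.99827*I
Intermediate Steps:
t(T, m) = √2*√m (t(T, m) = √(2*m) = √2*√m)
J(f, d) = 7/6 (J(f, d) = 1 - ⅙*(-1) = 1 + ⅙ = 7/6)
o(y, H) = (H + √2*√y)/(7/6 + y) (o(y, H) = (H + √2*√y)/(y + 7/6) = (H + √2*√y)/(7/6 + y))
o(-4, 6) - 311*(1/75 - 1*(-239)) = 6*(6 + √2*√(-4))/(7 + 6*(-4)) - 311*(1/75 - 1*(-239)) = 6*(6 + √2*(2*I))/(7 - 24) - 311*(1/75 + 239) = 6*(6 + 2*I*√2)/(-17) - 311*17926/75 = 6*(-1/17)*(6 + 2*I*√2) - 5574986/75 = (-36/17 - 12*I*√2/17) - 5574986/75 = -94777462/1275 - 12*I*√2/17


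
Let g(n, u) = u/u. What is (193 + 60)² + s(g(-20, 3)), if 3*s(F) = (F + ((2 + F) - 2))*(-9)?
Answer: 64003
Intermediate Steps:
g(n, u) = 1
s(F) = -6*F (s(F) = ((F + ((2 + F) - 2))*(-9))/3 = ((F + F)*(-9))/3 = ((2*F)*(-9))/3 = (-18*F)/3 = -6*F)
(193 + 60)² + s(g(-20, 3)) = (193 + 60)² - 6*1 = 253² - 6 = 64009 - 6 = 64003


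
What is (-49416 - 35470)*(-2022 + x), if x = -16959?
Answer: 1611221166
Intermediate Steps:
(-49416 - 35470)*(-2022 + x) = (-49416 - 35470)*(-2022 - 16959) = -84886*(-18981) = 1611221166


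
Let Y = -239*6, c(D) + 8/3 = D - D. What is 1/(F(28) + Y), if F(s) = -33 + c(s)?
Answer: -3/4409 ≈ -0.00068043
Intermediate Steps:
c(D) = -8/3 (c(D) = -8/3 + (D - D) = -8/3 + 0 = -8/3)
Y = -1434
F(s) = -107/3 (F(s) = -33 - 8/3 = -107/3)
1/(F(28) + Y) = 1/(-107/3 - 1434) = 1/(-4409/3) = -3/4409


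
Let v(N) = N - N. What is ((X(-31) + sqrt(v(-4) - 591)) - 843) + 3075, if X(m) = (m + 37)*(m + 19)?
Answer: 2160 + I*sqrt(591) ≈ 2160.0 + 24.31*I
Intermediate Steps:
v(N) = 0
X(m) = (19 + m)*(37 + m) (X(m) = (37 + m)*(19 + m) = (19 + m)*(37 + m))
((X(-31) + sqrt(v(-4) - 591)) - 843) + 3075 = (((703 + (-31)**2 + 56*(-31)) + sqrt(0 - 591)) - 843) + 3075 = (((703 + 961 - 1736) + sqrt(-591)) - 843) + 3075 = ((-72 + I*sqrt(591)) - 843) + 3075 = (-915 + I*sqrt(591)) + 3075 = 2160 + I*sqrt(591)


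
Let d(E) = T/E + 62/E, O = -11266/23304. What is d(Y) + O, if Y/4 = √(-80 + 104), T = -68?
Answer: -5633/11652 - √6/8 ≈ -0.78962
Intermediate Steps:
O = -5633/11652 (O = -11266*1/23304 = -5633/11652 ≈ -0.48344)
Y = 8*√6 (Y = 4*√(-80 + 104) = 4*√24 = 4*(2*√6) = 8*√6 ≈ 19.596)
d(E) = -6/E (d(E) = -68/E + 62/E = -6/E)
d(Y) + O = -6*√6/48 - 5633/11652 = -√6/8 - 5633/11652 = -5633/11652 - √6/8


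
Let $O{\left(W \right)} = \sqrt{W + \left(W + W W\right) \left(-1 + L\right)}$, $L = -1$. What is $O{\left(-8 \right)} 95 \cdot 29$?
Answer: $5510 i \sqrt{30} \approx 30180.0 i$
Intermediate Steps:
$O{\left(W \right)} = \sqrt{- W - 2 W^{2}}$ ($O{\left(W \right)} = \sqrt{W + \left(W + W W\right) \left(-1 - 1\right)} = \sqrt{W + \left(W + W^{2}\right) \left(-2\right)} = \sqrt{W - \left(2 W + 2 W^{2}\right)} = \sqrt{- W - 2 W^{2}}$)
$O{\left(-8 \right)} 95 \cdot 29 = \sqrt{\left(-1\right) \left(-8\right) \left(1 + 2 \left(-8\right)\right)} 95 \cdot 29 = \sqrt{\left(-1\right) \left(-8\right) \left(1 - 16\right)} 95 \cdot 29 = \sqrt{\left(-1\right) \left(-8\right) \left(-15\right)} 95 \cdot 29 = \sqrt{-120} \cdot 95 \cdot 29 = 2 i \sqrt{30} \cdot 95 \cdot 29 = 190 i \sqrt{30} \cdot 29 = 5510 i \sqrt{30}$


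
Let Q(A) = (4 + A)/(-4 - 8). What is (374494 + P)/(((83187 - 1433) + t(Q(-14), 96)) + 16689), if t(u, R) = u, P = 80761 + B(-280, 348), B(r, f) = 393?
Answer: 2733888/590663 ≈ 4.6285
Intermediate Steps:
Q(A) = -⅓ - A/12 (Q(A) = (4 + A)/(-12) = (4 + A)*(-1/12) = -⅓ - A/12)
P = 81154 (P = 80761 + 393 = 81154)
(374494 + P)/(((83187 - 1433) + t(Q(-14), 96)) + 16689) = (374494 + 81154)/(((83187 - 1433) + (-⅓ - 1/12*(-14))) + 16689) = 455648/((81754 + (-⅓ + 7/6)) + 16689) = 455648/((81754 + ⅚) + 16689) = 455648/(490529/6 + 16689) = 455648/(590663/6) = 455648*(6/590663) = 2733888/590663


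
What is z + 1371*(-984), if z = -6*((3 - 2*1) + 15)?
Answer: -1349160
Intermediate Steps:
z = -96 (z = -6*((3 - 2) + 15) = -6*(1 + 15) = -6*16 = -96)
z + 1371*(-984) = -96 + 1371*(-984) = -96 - 1349064 = -1349160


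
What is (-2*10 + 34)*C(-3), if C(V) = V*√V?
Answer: -42*I*√3 ≈ -72.746*I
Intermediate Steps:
C(V) = V^(3/2)
(-2*10 + 34)*C(-3) = (-2*10 + 34)*(-3)^(3/2) = (-20 + 34)*(-3*I*√3) = 14*(-3*I*√3) = -42*I*√3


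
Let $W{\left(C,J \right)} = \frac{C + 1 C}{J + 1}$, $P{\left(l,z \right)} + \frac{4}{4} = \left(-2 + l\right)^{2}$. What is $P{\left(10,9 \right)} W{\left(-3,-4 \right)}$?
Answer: $126$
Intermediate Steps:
$P{\left(l,z \right)} = -1 + \left(-2 + l\right)^{2}$
$W{\left(C,J \right)} = \frac{2 C}{1 + J}$ ($W{\left(C,J \right)} = \frac{C + C}{1 + J} = \frac{2 C}{1 + J}$)
$P{\left(10,9 \right)} W{\left(-3,-4 \right)} = \left(-1 + \left(-2 + 10\right)^{2}\right) 2 \left(-3\right) \frac{1}{1 - 4} = \left(-1 + 8^{2}\right) 2 \left(-3\right) \frac{1}{-3} = \left(-1 + 64\right) 2 \left(-3\right) \left(- \frac{1}{3}\right) = 63 \cdot 2 = 126$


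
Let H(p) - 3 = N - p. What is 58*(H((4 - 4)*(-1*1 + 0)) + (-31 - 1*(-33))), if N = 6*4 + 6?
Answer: 2030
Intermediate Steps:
N = 30 (N = 24 + 6 = 30)
H(p) = 33 - p (H(p) = 3 + (30 - p) = 33 - p)
58*(H((4 - 4)*(-1*1 + 0)) + (-31 - 1*(-33))) = 58*((33 - (4 - 4)*(-1*1 + 0)) + (-31 - 1*(-33))) = 58*((33 - 0*(-1 + 0)) + (-31 + 33)) = 58*((33 - 0*(-1)) + 2) = 58*((33 - 1*0) + 2) = 58*((33 + 0) + 2) = 58*(33 + 2) = 58*35 = 2030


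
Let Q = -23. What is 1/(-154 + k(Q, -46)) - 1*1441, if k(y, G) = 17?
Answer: -197418/137 ≈ -1441.0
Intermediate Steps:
1/(-154 + k(Q, -46)) - 1*1441 = 1/(-154 + 17) - 1*1441 = 1/(-137) - 1441 = -1/137 - 1441 = -197418/137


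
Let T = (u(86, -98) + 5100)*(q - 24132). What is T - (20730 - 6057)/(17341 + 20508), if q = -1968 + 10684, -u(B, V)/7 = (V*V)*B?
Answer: 3370477950702799/37849 ≈ 8.9051e+10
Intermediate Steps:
u(B, V) = -7*B*V² (u(B, V) = -7*V*V*B = -7*V²*B = -7*B*V²)
q = 8716
T = 89050647328 (T = (-7*86*(-98)² + 5100)*(8716 - 24132) = (-7*86*9604 + 5100)*(-15416) = (-5781608 + 5100)*(-15416) = -5776508*(-15416) = 89050647328)
T - (20730 - 6057)/(17341 + 20508) = 89050647328 - (20730 - 6057)/(17341 + 20508) = 89050647328 - 14673/37849 = 3370477950702799/37849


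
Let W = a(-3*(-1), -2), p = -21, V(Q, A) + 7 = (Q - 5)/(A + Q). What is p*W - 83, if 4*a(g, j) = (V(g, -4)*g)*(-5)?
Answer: -1907/4 ≈ -476.75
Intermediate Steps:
V(Q, A) = -7 + (-5 + Q)/(A + Q) (V(Q, A) = -7 + (Q - 5)/(A + Q) = -7 + (-5 + Q)/(A + Q))
a(g, j) = -5*g*(23 - 6*g)/(4*(-4 + g)) (a(g, j) = ((((-5 - 7*(-4) - 6*g)/(-4 + g))*g)*(-5))/4 = ((((-5 + 28 - 6*g)/(-4 + g))*g)*(-5))/4 = ((((23 - 6*g)/(-4 + g))*g)*(-5))/4 = ((g*(23 - 6*g)/(-4 + g))*(-5))/4 = (-5*g*(23 - 6*g)/(-4 + g))/4 = -5*g*(23 - 6*g)/(4*(-4 + g)))
W = 75/4 (W = 5*(-3*(-1))*(-23 + 6*(-3*(-1)))/(4*(-4 - 3*(-1))) = (5/4)*3*(-23 + 6*3)/(-4 + 3) = (5/4)*3*(-23 + 18)/(-1) = (5/4)*3*(-1)*(-5) = 75/4 ≈ 18.750)
p*W - 83 = -21*75/4 - 83 = -1575/4 - 83 = -1907/4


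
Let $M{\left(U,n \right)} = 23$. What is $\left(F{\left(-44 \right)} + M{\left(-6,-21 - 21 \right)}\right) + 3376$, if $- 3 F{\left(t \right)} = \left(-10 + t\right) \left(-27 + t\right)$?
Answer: $2121$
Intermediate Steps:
$F{\left(t \right)} = - \frac{\left(-27 + t\right) \left(-10 + t\right)}{3}$ ($F{\left(t \right)} = - \frac{\left(-10 + t\right) \left(-27 + t\right)}{3} = - \frac{\left(-27 + t\right) \left(-10 + t\right)}{3}$)
$\left(F{\left(-44 \right)} + M{\left(-6,-21 - 21 \right)}\right) + 3376 = \left(\left(-90 - \frac{\left(-44\right)^{2}}{3} + \frac{37}{3} \left(-44\right)\right) + 23\right) + 3376 = \left(\left(-90 - \frac{1936}{3} - \frac{1628}{3}\right) + 23\right) + 3376 = \left(-1278 + 23\right) + 3376 = -1255 + 3376 = 2121$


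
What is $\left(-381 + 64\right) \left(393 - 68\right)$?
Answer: $-103025$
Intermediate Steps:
$\left(-381 + 64\right) \left(393 - 68\right) = \left(-317\right) 325 = -103025$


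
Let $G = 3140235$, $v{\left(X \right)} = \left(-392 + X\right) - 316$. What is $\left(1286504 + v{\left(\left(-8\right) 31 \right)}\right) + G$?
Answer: $4425783$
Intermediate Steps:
$v{\left(X \right)} = -708 + X$
$\left(1286504 + v{\left(\left(-8\right) 31 \right)}\right) + G = \left(1286504 - 956\right) + 3140235 = 1285548 + 3140235 = 4425783$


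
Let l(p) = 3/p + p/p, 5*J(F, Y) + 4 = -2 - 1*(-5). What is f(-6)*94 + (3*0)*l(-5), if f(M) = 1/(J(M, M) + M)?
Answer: -470/31 ≈ -15.161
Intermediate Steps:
J(F, Y) = -1/5 (J(F, Y) = -4/5 + (-2 - 1*(-5))/5 = -4/5 + (-2 + 5)/5 = -4/5 + (1/5)*3 = -4/5 + 3/5 = -1/5)
l(p) = 1 + 3/p (l(p) = 3/p + 1 = 1 + 3/p)
f(M) = 1/(-1/5 + M)
f(-6)*94 + (3*0)*l(-5) = (5/(-1 + 5*(-6)))*94 + (3*0)*((3 - 5)/(-5)) = (5/(-1 - 30))*94 + 0*(-1/5*(-2)) = (5/(-31))*94 + 0*(2/5) = (5*(-1/31))*94 + 0 = -5/31*94 + 0 = -470/31 + 0 = -470/31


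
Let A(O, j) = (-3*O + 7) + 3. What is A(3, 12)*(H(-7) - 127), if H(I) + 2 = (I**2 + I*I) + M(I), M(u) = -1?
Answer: -32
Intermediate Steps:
A(O, j) = 10 - 3*O (A(O, j) = (7 - 3*O) + 3 = 10 - 3*O)
H(I) = -3 + 2*I**2 (H(I) = -2 + ((I**2 + I*I) - 1) = -2 + ((I**2 + I**2) - 1) = -2 + (2*I**2 - 1) = -2 + (-1 + 2*I**2) = -3 + 2*I**2)
A(3, 12)*(H(-7) - 127) = (10 - 3*3)*((-3 + 2*(-7)**2) - 127) = (10 - 9)*((-3 + 2*49) - 127) = 1*((-3 + 98) - 127) = 1*(95 - 127) = 1*(-32) = -32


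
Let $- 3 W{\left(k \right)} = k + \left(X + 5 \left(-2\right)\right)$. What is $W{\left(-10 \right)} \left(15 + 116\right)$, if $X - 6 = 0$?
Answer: $\frac{1834}{3} \approx 611.33$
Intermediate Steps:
$X = 6$ ($X = 6 + 0 = 6$)
$W{\left(k \right)} = \frac{4}{3} - \frac{k}{3}$ ($W{\left(k \right)} = - \frac{k + \left(6 + 5 \left(-2\right)\right)}{3} = - \frac{k + \left(6 - 10\right)}{3} = - \frac{k - 4}{3} = - \frac{-4 + k}{3} = \frac{4}{3} - \frac{k}{3}$)
$W{\left(-10 \right)} \left(15 + 116\right) = \left(\frac{4}{3} - - \frac{10}{3}\right) \left(15 + 116\right) = \left(\frac{4}{3} + \frac{10}{3}\right) 131 = \frac{14}{3} \cdot 131 = \frac{1834}{3}$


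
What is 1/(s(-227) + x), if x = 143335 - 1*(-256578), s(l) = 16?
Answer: 1/399929 ≈ 2.5004e-6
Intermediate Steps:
x = 399913 (x = 143335 + 256578 = 399913)
1/(s(-227) + x) = 1/(16 + 399913) = 1/399929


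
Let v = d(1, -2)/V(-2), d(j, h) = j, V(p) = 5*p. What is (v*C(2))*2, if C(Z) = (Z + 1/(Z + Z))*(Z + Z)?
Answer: -9/5 ≈ -1.8000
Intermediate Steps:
v = -⅒ (v = 1/(5*(-2)) = 1/(-10) = 1*(-⅒) = -⅒ ≈ -0.10000)
C(Z) = 2*Z*(Z + 1/(2*Z)) (C(Z) = (Z + 1/(2*Z))*(2*Z) = 2*Z*(Z + 1/(2*Z)))
(v*C(2))*2 = -(1 + 2*2²)/10*2 = -(1 + 2*4)/10*2 = -(1 + 8)/10*2 = -⅒*9*2 = -9/10*2 = -9/5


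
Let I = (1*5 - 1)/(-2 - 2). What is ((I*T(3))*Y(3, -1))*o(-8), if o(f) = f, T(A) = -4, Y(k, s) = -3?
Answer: 96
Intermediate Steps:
I = -1 (I = (5 - 1)/(-4) = 4*(-1/4) = -1)
((I*T(3))*Y(3, -1))*o(-8) = (-1*(-4)*(-3))*(-8) = (4*(-3))*(-8) = -12*(-8) = 96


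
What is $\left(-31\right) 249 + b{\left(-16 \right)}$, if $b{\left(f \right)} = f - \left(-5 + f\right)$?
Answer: $-7714$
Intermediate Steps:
$b{\left(f \right)} = 5$
$\left(-31\right) 249 + b{\left(-16 \right)} = \left(-31\right) 249 + 5 = -7719 + 5 = -7714$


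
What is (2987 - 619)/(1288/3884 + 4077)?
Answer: 2299328/3959089 ≈ 0.58077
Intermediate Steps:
(2987 - 619)/(1288/3884 + 4077) = 2368/(1288*(1/3884) + 4077) = 2368/(322/971 + 4077) = 2368/(3959089/971) = 2368*(971/3959089) = 2299328/3959089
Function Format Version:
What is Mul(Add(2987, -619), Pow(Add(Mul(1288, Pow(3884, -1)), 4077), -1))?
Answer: Rational(2299328, 3959089) ≈ 0.58077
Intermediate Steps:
Mul(Add(2987, -619), Pow(Add(Mul(1288, Pow(3884, -1)), 4077), -1)) = Mul(2368, Pow(Add(Mul(1288, Rational(1, 3884)), 4077), -1)) = Mul(2368, Pow(Add(Rational(322, 971), 4077), -1)) = Mul(2368, Pow(Rational(3959089, 971), -1)) = Mul(2368, Rational(971, 3959089)) = Rational(2299328, 3959089)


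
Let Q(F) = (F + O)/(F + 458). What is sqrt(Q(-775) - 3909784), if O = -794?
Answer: I*sqrt(392889787003)/317 ≈ 1977.3*I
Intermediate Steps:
Q(F) = (-794 + F)/(458 + F) (Q(F) = (F - 794)/(F + 458) = (-794 + F)/(458 + F))
sqrt(Q(-775) - 3909784) = sqrt((-794 - 775)/(458 - 775) - 3909784) = sqrt(-1569/(-317) - 3909784) = sqrt(-1/317*(-1569) - 3909784) = sqrt(1569/317 - 3909784) = sqrt(-1239399959/317) = I*sqrt(392889787003)/317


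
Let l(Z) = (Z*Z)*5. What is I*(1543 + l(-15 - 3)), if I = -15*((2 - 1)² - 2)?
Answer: 47445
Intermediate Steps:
I = 15 (I = -15*(1² - 2) = -15*(1 - 2) = -15*(-1) = 15)
l(Z) = 5*Z² (l(Z) = Z²*5 = 5*Z²)
I*(1543 + l(-15 - 3)) = 15*(1543 + 5*(-15 - 3)²) = 15*(1543 + 5*(-18)²) = 15*(1543 + 5*324) = 15*(1543 + 1620) = 15*3163 = 47445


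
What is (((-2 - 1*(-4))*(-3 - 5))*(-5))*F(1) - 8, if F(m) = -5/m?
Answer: -408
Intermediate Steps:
(((-2 - 1*(-4))*(-3 - 5))*(-5))*F(1) - 8 = (((-2 - 1*(-4))*(-3 - 5))*(-5))*(-5/1) - 8 = (((-2 + 4)*(-8))*(-5))*(-5*1) - 8 = ((2*(-8))*(-5))*(-5) - 8 = -16*(-5)*(-5) - 8 = 80*(-5) - 8 = -400 - 8 = -408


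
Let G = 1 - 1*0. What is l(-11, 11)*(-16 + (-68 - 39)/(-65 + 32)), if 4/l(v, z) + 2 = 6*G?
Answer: -421/33 ≈ -12.758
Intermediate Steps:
G = 1 (G = 1 + 0 = 1)
l(v, z) = 1 (l(v, z) = 4/(-2 + 6*1) = 4/(-2 + 6) = 4/4 = 4*(1/4) = 1)
l(-11, 11)*(-16 + (-68 - 39)/(-65 + 32)) = 1*(-16 + (-68 - 39)/(-65 + 32)) = 1*(-16 - 107/(-33)) = 1*(-16 - 107*(-1/33)) = 1*(-16 + 107/33) = 1*(-421/33) = -421/33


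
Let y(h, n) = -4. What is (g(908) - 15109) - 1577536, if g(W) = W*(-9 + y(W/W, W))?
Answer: -1604449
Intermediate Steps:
g(W) = -13*W (g(W) = W*(-9 - 4) = W*(-13) = -13*W)
(g(908) - 15109) - 1577536 = (-13*908 - 15109) - 1577536 = (-11804 - 15109) - 1577536 = -26913 - 1577536 = -1604449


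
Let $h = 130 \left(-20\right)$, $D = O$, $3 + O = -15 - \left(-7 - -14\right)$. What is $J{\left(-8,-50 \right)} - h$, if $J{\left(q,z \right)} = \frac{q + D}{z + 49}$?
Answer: $2633$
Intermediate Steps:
$O = -25$ ($O = -3 - \left(8 + 14\right) = -3 - 22 = -25$)
$D = -25$
$h = -2600$
$J{\left(q,z \right)} = \frac{-25 + q}{49 + z}$ ($J{\left(q,z \right)} = \frac{q - 25}{z + 49} = \frac{-25 + q}{49 + z}$)
$J{\left(-8,-50 \right)} - h = \frac{-25 - 8}{49 - 50} - -2600 = \frac{1}{-1} \left(-33\right) + 2600 = \left(-1\right) \left(-33\right) + 2600 = 33 + 2600 = 2633$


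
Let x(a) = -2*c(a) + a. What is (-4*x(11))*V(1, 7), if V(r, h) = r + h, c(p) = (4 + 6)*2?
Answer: 928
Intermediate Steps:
c(p) = 20 (c(p) = 10*2 = 20)
V(r, h) = h + r
x(a) = -40 + a (x(a) = -2*20 + a = -40 + a)
(-4*x(11))*V(1, 7) = (-4*(-40 + 11))*(7 + 1) = -4*(-29)*8 = 116*8 = 928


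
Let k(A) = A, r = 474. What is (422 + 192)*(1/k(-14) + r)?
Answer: 2036945/7 ≈ 2.9099e+5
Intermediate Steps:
(422 + 192)*(1/k(-14) + r) = (422 + 192)*(1/(-14) + 474) = 614*(-1/14 + 474) = 614*(6635/14) = 2036945/7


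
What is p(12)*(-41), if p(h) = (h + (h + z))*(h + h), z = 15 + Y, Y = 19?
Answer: -57072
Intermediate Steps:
z = 34 (z = 15 + 19 = 34)
p(h) = 2*h*(34 + 2*h) (p(h) = (h + (h + 34))*(h + h) = (h + (34 + h))*(2*h) = (34 + 2*h)*(2*h) = 2*h*(34 + 2*h))
p(12)*(-41) = (4*12*(17 + 12))*(-41) = (4*12*29)*(-41) = 1392*(-41) = -57072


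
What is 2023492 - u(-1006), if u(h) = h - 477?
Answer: 2024975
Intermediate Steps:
u(h) = -477 + h
2023492 - u(-1006) = 2023492 - (-477 - 1006) = 2023492 - 1*(-1483) = 2023492 + 1483 = 2024975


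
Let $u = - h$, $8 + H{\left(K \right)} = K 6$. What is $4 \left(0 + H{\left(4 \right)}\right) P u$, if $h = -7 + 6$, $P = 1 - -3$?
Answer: $256$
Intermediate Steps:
$H{\left(K \right)} = -8 + 6 K$ ($H{\left(K \right)} = -8 + K 6 = -8 + 6 K$)
$P = 4$ ($P = 1 + 3 = 4$)
$h = -1$
$u = 1$ ($u = \left(-1\right) \left(-1\right) = 1$)
$4 \left(0 + H{\left(4 \right)}\right) P u = 4 \left(0 + \left(-8 + 6 \cdot 4\right)\right) 4 \cdot 1 = 4 \left(0 + \left(-8 + 24\right)\right) 4 \cdot 1 = 4 \left(0 + 16\right) 4 \cdot 1 = 4 \cdot 16 \cdot 4 \cdot 1 = 4 \cdot 64 \cdot 1 = 256 \cdot 1 = 256$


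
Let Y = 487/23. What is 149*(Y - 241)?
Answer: -753344/23 ≈ -32754.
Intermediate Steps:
Y = 487/23 (Y = 487*(1/23) = 487/23 ≈ 21.174)
149*(Y - 241) = 149*(487/23 - 241) = 149*(-5056/23) = -753344/23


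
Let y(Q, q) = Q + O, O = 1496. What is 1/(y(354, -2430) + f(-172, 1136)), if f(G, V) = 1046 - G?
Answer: 1/3068 ≈ 0.00032595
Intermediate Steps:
y(Q, q) = 1496 + Q (y(Q, q) = Q + 1496 = 1496 + Q)
1/(y(354, -2430) + f(-172, 1136)) = 1/((1496 + 354) + (1046 - 1*(-172))) = 1/(1850 + (1046 + 172)) = 1/(1850 + 1218) = 1/3068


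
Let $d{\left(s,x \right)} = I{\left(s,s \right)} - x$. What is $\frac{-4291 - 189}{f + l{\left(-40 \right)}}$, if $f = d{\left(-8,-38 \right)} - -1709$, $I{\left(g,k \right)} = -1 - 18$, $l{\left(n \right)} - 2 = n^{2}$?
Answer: $- \frac{448}{333} \approx -1.3453$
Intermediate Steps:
$l{\left(n \right)} = 2 + n^{2}$
$I{\left(g,k \right)} = -19$ ($I{\left(g,k \right)} = -1 - 18 = -19$)
$d{\left(s,x \right)} = -19 - x$
$f = 1728$ ($f = \left(-19 - -38\right) - -1709 = \left(-19 + 38\right) + 1709 = 19 + 1709 = 1728$)
$\frac{-4291 - 189}{f + l{\left(-40 \right)}} = \frac{-4291 - 189}{1728 + \left(2 + \left(-40\right)^{2}\right)} = - \frac{4480}{1728 + \left(2 + 1600\right)} = - \frac{4480}{1728 + 1602} = - \frac{4480}{3330} = \left(-4480\right) \frac{1}{3330} = - \frac{448}{333}$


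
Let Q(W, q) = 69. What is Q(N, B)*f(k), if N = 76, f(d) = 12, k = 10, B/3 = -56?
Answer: 828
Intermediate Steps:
B = -168 (B = 3*(-56) = -168)
Q(N, B)*f(k) = 69*12 = 828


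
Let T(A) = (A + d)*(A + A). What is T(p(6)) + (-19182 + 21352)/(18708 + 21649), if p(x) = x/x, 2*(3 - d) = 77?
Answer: -2782463/40357 ≈ -68.946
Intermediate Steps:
d = -71/2 (d = 3 - ½*77 = 3 - 77/2 = -71/2 ≈ -35.500)
p(x) = 1
T(A) = 2*A*(-71/2 + A) (T(A) = (A - 71/2)*(A + A) = (-71/2 + A)*(2*A) = 2*A*(-71/2 + A))
T(p(6)) + (-19182 + 21352)/(18708 + 21649) = 1*(-71 + 2*1) + (-19182 + 21352)/(18708 + 21649) = 1*(-71 + 2) + 2170/40357 = 1*(-69) + 2170*(1/40357) = -69 + 2170/40357 = -2782463/40357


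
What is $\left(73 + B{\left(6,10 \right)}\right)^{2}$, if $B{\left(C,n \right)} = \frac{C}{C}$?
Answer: $5476$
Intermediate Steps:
$B{\left(C,n \right)} = 1$
$\left(73 + B{\left(6,10 \right)}\right)^{2} = \left(73 + 1\right)^{2} = 74^{2} = 5476$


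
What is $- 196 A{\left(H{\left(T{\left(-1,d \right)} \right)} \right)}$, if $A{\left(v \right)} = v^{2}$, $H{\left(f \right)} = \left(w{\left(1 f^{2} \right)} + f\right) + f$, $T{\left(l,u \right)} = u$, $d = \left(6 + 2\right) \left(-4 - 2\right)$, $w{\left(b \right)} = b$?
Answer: $-955551744$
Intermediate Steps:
$d = -48$ ($d = 8 \left(-6\right) = -48$)
$H{\left(f \right)} = f^{2} + 2 f$ ($H{\left(f \right)} = \left(1 f^{2} + f\right) + f = \left(f^{2} + f\right) + f = \left(f + f^{2}\right) + f = f^{2} + 2 f$)
$- 196 A{\left(H{\left(T{\left(-1,d \right)} \right)} \right)} = - 196 \left(- 48 \left(2 - 48\right)\right)^{2} = - 196 \left(\left(-48\right) \left(-46\right)\right)^{2} = - 196 \cdot 2208^{2} = \left(-196\right) 4875264 = -955551744$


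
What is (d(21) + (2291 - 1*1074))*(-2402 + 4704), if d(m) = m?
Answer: 2849876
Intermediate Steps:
(d(21) + (2291 - 1*1074))*(-2402 + 4704) = (21 + (2291 - 1*1074))*(-2402 + 4704) = (21 + (2291 - 1074))*2302 = (21 + 1217)*2302 = 1238*2302 = 2849876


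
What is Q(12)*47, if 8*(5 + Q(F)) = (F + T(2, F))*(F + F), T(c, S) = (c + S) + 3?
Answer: 3854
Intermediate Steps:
T(c, S) = 3 + S + c (T(c, S) = (S + c) + 3 = 3 + S + c)
Q(F) = -5 + F*(5 + 2*F)/4 (Q(F) = -5 + ((F + (3 + F + 2))*(F + F))/8 = -5 + ((F + (5 + F))*(2*F))/8 = -5 + ((5 + 2*F)*(2*F))/8 = -5 + (2*F*(5 + 2*F))/8 = -5 + F*(5 + 2*F)/4)
Q(12)*47 = (-5 + (1/2)*12**2 + (5/4)*12)*47 = (-5 + (1/2)*144 + 15)*47 = (-5 + 72 + 15)*47 = 82*47 = 3854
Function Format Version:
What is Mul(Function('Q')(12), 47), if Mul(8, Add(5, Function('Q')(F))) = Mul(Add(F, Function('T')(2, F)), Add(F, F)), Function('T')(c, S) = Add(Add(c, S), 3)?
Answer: 3854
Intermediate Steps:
Function('T')(c, S) = Add(3, S, c) (Function('T')(c, S) = Add(Add(S, c), 3) = Add(3, S, c))
Function('Q')(F) = Add(-5, Mul(Rational(1, 4), F, Add(5, Mul(2, F)))) (Function('Q')(F) = Add(-5, Mul(Rational(1, 8), Mul(Add(F, Add(3, F, 2)), Add(F, F)))) = Add(-5, Mul(Rational(1, 8), Mul(Add(F, Add(5, F)), Mul(2, F)))) = Add(-5, Mul(Rational(1, 8), Mul(Add(5, Mul(2, F)), Mul(2, F)))) = Add(-5, Mul(Rational(1, 8), Mul(2, F, Add(5, Mul(2, F))))) = Add(-5, Mul(Rational(1, 4), F, Add(5, Mul(2, F)))))
Mul(Function('Q')(12), 47) = Mul(Add(-5, Mul(Rational(1, 2), Pow(12, 2)), Mul(Rational(5, 4), 12)), 47) = Mul(Add(-5, Mul(Rational(1, 2), 144), 15), 47) = Mul(Add(-5, 72, 15), 47) = Mul(82, 47) = 3854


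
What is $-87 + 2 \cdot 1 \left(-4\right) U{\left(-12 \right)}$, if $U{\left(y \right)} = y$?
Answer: $9$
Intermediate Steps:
$-87 + 2 \cdot 1 \left(-4\right) U{\left(-12 \right)} = -87 + 2 \cdot 1 \left(-4\right) \left(-12\right) = -87 + 2 \left(-4\right) \left(-12\right) = -87 - -96 = -87 + 96 = 9$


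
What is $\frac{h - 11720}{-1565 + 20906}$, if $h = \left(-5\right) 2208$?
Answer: $- \frac{22760}{19341} \approx -1.1768$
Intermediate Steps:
$h = -11040$
$\frac{h - 11720}{-1565 + 20906} = \frac{-11040 - 11720}{-1565 + 20906} = - \frac{22760}{19341}$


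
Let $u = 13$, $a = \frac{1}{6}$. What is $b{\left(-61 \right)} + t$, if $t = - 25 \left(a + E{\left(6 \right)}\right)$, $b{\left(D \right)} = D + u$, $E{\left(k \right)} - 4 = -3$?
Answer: $- \frac{463}{6} \approx -77.167$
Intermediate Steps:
$a = \frac{1}{6} \approx 0.16667$
$E{\left(k \right)} = 1$ ($E{\left(k \right)} = 4 - 3 = 1$)
$b{\left(D \right)} = 13 + D$ ($b{\left(D \right)} = D + 13 = 13 + D$)
$t = - \frac{175}{6}$ ($t = - 25 \left(\frac{1}{6} + 1\right) = \left(-25\right) \frac{7}{6} = - \frac{175}{6} \approx -29.167$)
$b{\left(-61 \right)} + t = \left(13 - 61\right) - \frac{175}{6} = -48 - \frac{175}{6} = - \frac{463}{6}$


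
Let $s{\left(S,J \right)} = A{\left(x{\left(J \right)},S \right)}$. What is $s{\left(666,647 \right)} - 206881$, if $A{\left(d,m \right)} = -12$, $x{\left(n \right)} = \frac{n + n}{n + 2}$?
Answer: $-206893$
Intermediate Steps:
$x{\left(n \right)} = \frac{2 n}{2 + n}$
$s{\left(S,J \right)} = -12$
$s{\left(666,647 \right)} - 206881 = -12 - 206881 = -206893$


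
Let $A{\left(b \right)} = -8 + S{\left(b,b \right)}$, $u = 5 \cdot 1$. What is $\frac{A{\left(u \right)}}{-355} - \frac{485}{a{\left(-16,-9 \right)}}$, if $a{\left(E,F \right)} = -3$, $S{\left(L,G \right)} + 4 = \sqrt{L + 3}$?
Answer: $\frac{172211}{1065} - \frac{2 \sqrt{2}}{355} \approx 161.69$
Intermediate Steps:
$S{\left(L,G \right)} = -4 + \sqrt{3 + L}$ ($S{\left(L,G \right)} = -4 + \sqrt{L + 3} = -4 + \sqrt{3 + L}$)
$u = 5$
$A{\left(b \right)} = -12 + \sqrt{3 + b}$ ($A{\left(b \right)} = -8 + \left(-4 + \sqrt{3 + b}\right) = -12 + \sqrt{3 + b}$)
$\frac{A{\left(u \right)}}{-355} - \frac{485}{a{\left(-16,-9 \right)}} = \frac{-12 + \sqrt{3 + 5}}{-355} - \frac{485}{-3} = \left(-12 + \sqrt{8}\right) \left(- \frac{1}{355}\right) - - \frac{485}{3} = \left(-12 + 2 \sqrt{2}\right) \left(- \frac{1}{355}\right) + \frac{485}{3} = \left(\frac{12}{355} - \frac{2 \sqrt{2}}{355}\right) + \frac{485}{3} = \frac{172211}{1065} - \frac{2 \sqrt{2}}{355}$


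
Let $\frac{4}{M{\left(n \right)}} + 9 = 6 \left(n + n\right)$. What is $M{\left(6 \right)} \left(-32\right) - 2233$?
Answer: $- \frac{140807}{63} \approx -2235.0$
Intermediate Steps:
$M{\left(n \right)} = \frac{4}{-9 + 12 n}$ ($M{\left(n \right)} = \frac{4}{-9 + 6 \left(n + n\right)} = \frac{4}{-9 + 6 \cdot 2 n} = \frac{4}{-9 + 12 n}$)
$M{\left(6 \right)} \left(-32\right) - 2233 = \frac{4}{3 \left(-3 + 4 \cdot 6\right)} \left(-32\right) - 2233 = \frac{4}{3 \left(-3 + 24\right)} \left(-32\right) - 2233 = \frac{4}{3 \cdot 21} \left(-32\right) - 2233 = \frac{4}{3} \cdot \frac{1}{21} \left(-32\right) - 2233 = \frac{4}{63} \left(-32\right) - 2233 = - \frac{128}{63} - 2233 = - \frac{140807}{63}$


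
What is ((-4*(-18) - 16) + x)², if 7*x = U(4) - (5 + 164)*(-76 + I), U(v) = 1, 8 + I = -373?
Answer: 6025795876/49 ≈ 1.2298e+8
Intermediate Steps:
I = -381 (I = -8 - 373 = -381)
x = 77234/7 (x = (1 - (5 + 164)*(-76 - 381))/7 = (1 - 169*(-457))/7 = (1 - 1*(-77233))/7 = (1 + 77233)/7 = (⅐)*77234 = 77234/7 ≈ 11033.)
((-4*(-18) - 16) + x)² = ((-4*(-18) - 16) + 77234/7)² = ((72 - 16) + 77234/7)² = (56 + 77234/7)² = (77626/7)² = 6025795876/49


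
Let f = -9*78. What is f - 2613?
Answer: -3315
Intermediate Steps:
f = -702
f - 2613 = -702 - 2613 = -3315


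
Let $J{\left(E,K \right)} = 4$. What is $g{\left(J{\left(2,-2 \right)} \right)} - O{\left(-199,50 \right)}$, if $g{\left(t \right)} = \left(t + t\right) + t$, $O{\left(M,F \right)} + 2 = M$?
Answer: $213$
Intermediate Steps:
$O{\left(M,F \right)} = -2 + M$
$g{\left(t \right)} = 3 t$ ($g{\left(t \right)} = 2 t + t = 3 t$)
$g{\left(J{\left(2,-2 \right)} \right)} - O{\left(-199,50 \right)} = 3 \cdot 4 - \left(-2 - 199\right) = 12 - -201 = 12 + 201 = 213$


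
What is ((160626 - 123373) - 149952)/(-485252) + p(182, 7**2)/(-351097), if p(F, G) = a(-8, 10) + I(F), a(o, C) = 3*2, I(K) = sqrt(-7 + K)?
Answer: 39565369291/170370521444 - 5*sqrt(7)/351097 ≈ 0.23219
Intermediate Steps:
a(o, C) = 6
p(F, G) = 6 + sqrt(-7 + F)
((160626 - 123373) - 149952)/(-485252) + p(182, 7**2)/(-351097) = ((160626 - 123373) - 149952)/(-485252) + (6 + sqrt(-7 + 182))/(-351097) = (37253 - 149952)*(-1/485252) + (6 + sqrt(175))*(-1/351097) = -112699*(-1/485252) + (6 + 5*sqrt(7))*(-1/351097) = 112699/485252 + (-6/351097 - 5*sqrt(7)/351097) = 39565369291/170370521444 - 5*sqrt(7)/351097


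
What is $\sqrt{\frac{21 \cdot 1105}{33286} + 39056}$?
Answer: $\frac{\sqrt{149734159454}}{1958} \approx 197.63$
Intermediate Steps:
$\sqrt{\frac{21 \cdot 1105}{33286} + 39056} = \sqrt{23205 \cdot \frac{1}{33286} + 39056} = \sqrt{\frac{1365}{1958} + 39056} = \sqrt{\frac{76473013}{1958}} = \frac{\sqrt{149734159454}}{1958}$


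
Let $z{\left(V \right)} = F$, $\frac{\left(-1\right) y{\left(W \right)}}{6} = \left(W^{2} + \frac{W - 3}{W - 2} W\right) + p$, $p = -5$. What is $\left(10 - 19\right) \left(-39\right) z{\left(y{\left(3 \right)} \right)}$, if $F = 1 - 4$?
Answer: $-1053$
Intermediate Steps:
$y{\left(W \right)} = 30 - 6 W^{2} - \frac{6 W \left(-3 + W\right)}{-2 + W}$ ($y{\left(W \right)} = - 6 \left(\left(W^{2} + \frac{W - 3}{W - 2} W\right) - 5\right) = - 6 \left(\left(W^{2} + \frac{-3 + W}{-2 + W} W\right) - 5\right) = - 6 \left(\left(W^{2} + \frac{W \left(-3 + W\right)}{-2 + W}\right) - 5\right) = - 6 \left(-5 + W^{2} + \frac{W \left(-3 + W\right)}{-2 + W}\right) = 30 - 6 W^{2} - \frac{6 W \left(-3 + W\right)}{-2 + W}$)
$F = -3$ ($F = 1 - 4 = -3$)
$z{\left(V \right)} = -3$
$\left(10 - 19\right) \left(-39\right) z{\left(y{\left(3 \right)} \right)} = \left(10 - 19\right) \left(-39\right) \left(-3\right) = \left(-9\right) \left(-39\right) \left(-3\right) = 351 \left(-3\right) = -1053$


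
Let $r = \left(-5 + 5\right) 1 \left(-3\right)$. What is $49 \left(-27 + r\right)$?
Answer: $-1323$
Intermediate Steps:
$r = 0$ ($r = 0 \cdot 1 \left(-3\right) = 0 \left(-3\right) = 0$)
$49 \left(-27 + r\right) = 49 \left(-27 + 0\right) = 49 \left(-27\right) = -1323$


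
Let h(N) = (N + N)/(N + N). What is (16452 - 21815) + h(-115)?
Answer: -5362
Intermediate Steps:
h(N) = 1 (h(N) = (2*N)/((2*N)) = (2*N)*(1/(2*N)) = 1)
(16452 - 21815) + h(-115) = (16452 - 21815) + 1 = -5363 + 1 = -5362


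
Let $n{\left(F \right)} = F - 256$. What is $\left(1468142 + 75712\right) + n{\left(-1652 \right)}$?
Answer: $1541946$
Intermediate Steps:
$n{\left(F \right)} = -256 + F$ ($n{\left(F \right)} = F - 256 = -256 + F$)
$\left(1468142 + 75712\right) + n{\left(-1652 \right)} = \left(1468142 + 75712\right) - 1908 = 1543854 - 1908 = 1541946$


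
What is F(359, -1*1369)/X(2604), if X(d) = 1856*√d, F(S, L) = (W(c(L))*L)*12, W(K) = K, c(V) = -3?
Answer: 4107*√651/201376 ≈ 0.52036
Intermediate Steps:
F(S, L) = -36*L (F(S, L) = -3*L*12 = -36*L)
F(359, -1*1369)/X(2604) = (-(-36)*1369)/((1856*√2604)) = (-36*(-1369))/((1856*(2*√651))) = 49284/((3712*√651)) = 49284*(√651/2416512) = 4107*√651/201376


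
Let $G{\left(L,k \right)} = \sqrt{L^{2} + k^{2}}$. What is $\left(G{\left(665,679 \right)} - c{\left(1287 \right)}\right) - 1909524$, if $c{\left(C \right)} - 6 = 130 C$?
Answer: $-2076840 + 7 \sqrt{18434} \approx -2.0759 \cdot 10^{6}$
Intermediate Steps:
$c{\left(C \right)} = 6 + 130 C$
$\left(G{\left(665,679 \right)} - c{\left(1287 \right)}\right) - 1909524 = \left(\sqrt{665^{2} + 679^{2}} - \left(6 + 130 \cdot 1287\right)\right) - 1909524 = \left(\sqrt{442225 + 461041} - \left(6 + 167310\right)\right) - 1909524 = \left(\sqrt{903266} - 167316\right) - 1909524 = \left(7 \sqrt{18434} - 167316\right) - 1909524 = \left(-167316 + 7 \sqrt{18434}\right) - 1909524 = -2076840 + 7 \sqrt{18434}$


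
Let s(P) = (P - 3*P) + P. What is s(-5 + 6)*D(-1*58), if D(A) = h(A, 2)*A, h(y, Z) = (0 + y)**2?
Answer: 195112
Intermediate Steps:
h(y, Z) = y**2
D(A) = A**3 (D(A) = A**2*A = A**3)
s(P) = -P (s(P) = -2*P + P = -P)
s(-5 + 6)*D(-1*58) = (-(-5 + 6))*(-1*58)**3 = -1*1*(-58)**3 = -1*(-195112) = 195112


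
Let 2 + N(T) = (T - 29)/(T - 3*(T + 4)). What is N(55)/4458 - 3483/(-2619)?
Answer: 11688969/8792662 ≈ 1.3294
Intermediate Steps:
N(T) = -2 + (-29 + T)/(-12 - 2*T) (N(T) = -2 + (T - 29)/(T - 3*(T + 4)) = -2 + (-29 + T)/(T - 3*(4 + T)) = -2 + (-29 + T)/(T + (-12 - 3*T)) = -2 + (-29 + T)/(-12 - 2*T))
N(55)/4458 - 3483/(-2619) = (5*(1 - 1*55)/(2*(6 + 55)))/4458 - 3483/(-2619) = ((5/2)*(1 - 55)/61)*(1/4458) - 3483*(-1/2619) = ((5/2)*(1/61)*(-54))*(1/4458) + 129/97 = -135/61*1/4458 + 129/97 = -45/90646 + 129/97 = 11688969/8792662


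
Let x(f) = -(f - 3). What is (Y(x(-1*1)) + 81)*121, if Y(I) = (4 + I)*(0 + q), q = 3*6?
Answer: 27225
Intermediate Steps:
q = 18
x(f) = 3 - f (x(f) = -(-3 + f) = 3 - f)
Y(I) = 72 + 18*I (Y(I) = (4 + I)*(0 + 18) = (4 + I)*18 = 72 + 18*I)
(Y(x(-1*1)) + 81)*121 = ((72 + 18*(3 - (-1))) + 81)*121 = ((72 + 18*(3 - 1*(-1))) + 81)*121 = ((72 + 18*(3 + 1)) + 81)*121 = ((72 + 18*4) + 81)*121 = ((72 + 72) + 81)*121 = (144 + 81)*121 = 225*121 = 27225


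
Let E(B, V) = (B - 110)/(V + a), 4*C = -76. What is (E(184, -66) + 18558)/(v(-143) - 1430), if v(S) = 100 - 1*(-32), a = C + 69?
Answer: -148427/10384 ≈ -14.294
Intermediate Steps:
C = -19 (C = (¼)*(-76) = -19)
a = 50 (a = -19 + 69 = 50)
E(B, V) = (-110 + B)/(50 + V) (E(B, V) = (B - 110)/(V + 50) = (-110 + B)/(50 + V))
v(S) = 132 (v(S) = 100 + 32 = 132)
(E(184, -66) + 18558)/(v(-143) - 1430) = ((-110 + 184)/(50 - 66) + 18558)/(132 - 1430) = (74/(-16) + 18558)/(-1298) = (-1/16*74 + 18558)*(-1/1298) = (-37/8 + 18558)*(-1/1298) = (148427/8)*(-1/1298) = -148427/10384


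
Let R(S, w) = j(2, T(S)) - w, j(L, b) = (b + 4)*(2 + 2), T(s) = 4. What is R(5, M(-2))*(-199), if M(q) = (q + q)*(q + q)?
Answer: -3184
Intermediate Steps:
M(q) = 4*q² (M(q) = (2*q)*(2*q) = 4*q²)
j(L, b) = 16 + 4*b (j(L, b) = (4 + b)*4 = 16 + 4*b)
R(S, w) = 32 - w (R(S, w) = (16 + 4*4) - w = (16 + 16) - w = 32 - w)
R(5, M(-2))*(-199) = (32 - 4*(-2)²)*(-199) = (32 - 4*4)*(-199) = (32 - 1*16)*(-199) = (32 - 16)*(-199) = 16*(-199) = -3184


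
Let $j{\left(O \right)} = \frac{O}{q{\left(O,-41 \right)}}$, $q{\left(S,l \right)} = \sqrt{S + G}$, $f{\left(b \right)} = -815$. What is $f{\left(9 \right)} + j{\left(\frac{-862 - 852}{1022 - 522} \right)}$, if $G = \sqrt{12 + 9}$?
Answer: $-815 - \frac{857 \sqrt{10}}{50 \sqrt{-857 + 250 \sqrt{21}}} \approx -818.19$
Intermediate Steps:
$G = \sqrt{21} \approx 4.5826$
$q{\left(S,l \right)} = \sqrt{S + \sqrt{21}}$
$j{\left(O \right)} = \frac{O}{\sqrt{O + \sqrt{21}}}$
$f{\left(9 \right)} + j{\left(\frac{-862 - 852}{1022 - 522} \right)} = -815 + \frac{\left(-862 - 852\right) \frac{1}{1022 - 522}}{\sqrt{\frac{-862 - 852}{1022 - 522} + \sqrt{21}}} = -815 + \frac{\left(-1714\right) \frac{1}{500}}{\sqrt{- \frac{1714}{500} + \sqrt{21}}} = -815 + \frac{\left(-1714\right) \frac{1}{500}}{\sqrt{\left(-1714\right) \frac{1}{500} + \sqrt{21}}} = -815 - \frac{857}{250 \sqrt{- \frac{857}{250} + \sqrt{21}}}$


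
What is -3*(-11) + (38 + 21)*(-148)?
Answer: -8699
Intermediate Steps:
-3*(-11) + (38 + 21)*(-148) = 33 + 59*(-148) = 33 - 8732 = -8699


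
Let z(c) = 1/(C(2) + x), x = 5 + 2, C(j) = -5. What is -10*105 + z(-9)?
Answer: -2099/2 ≈ -1049.5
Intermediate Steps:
x = 7
z(c) = ½ (z(c) = 1/(-5 + 7) = 1/2 = ½)
-10*105 + z(-9) = -10*105 + ½ = -1050 + ½ = -2099/2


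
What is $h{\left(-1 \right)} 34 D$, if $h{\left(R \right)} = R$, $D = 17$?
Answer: $-578$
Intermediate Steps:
$h{\left(-1 \right)} 34 D = \left(-1\right) 34 \cdot 17 = \left(-34\right) 17 = -578$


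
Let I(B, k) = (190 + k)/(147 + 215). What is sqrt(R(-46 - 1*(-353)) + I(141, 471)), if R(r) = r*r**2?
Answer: sqrt(3791685387774)/362 ≈ 5379.1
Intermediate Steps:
I(B, k) = 95/181 + k/362 (I(B, k) = (190 + k)/362 = (190 + k)*(1/362) = 95/181 + k/362)
R(r) = r**3
sqrt(R(-46 - 1*(-353)) + I(141, 471)) = sqrt((-46 - 1*(-353))**3 + (95/181 + (1/362)*471)) = sqrt((-46 + 353)**3 + (95/181 + 471/362)) = sqrt(307**3 + 661/362) = sqrt(28934443 + 661/362) = sqrt(10474269027/362) = sqrt(3791685387774)/362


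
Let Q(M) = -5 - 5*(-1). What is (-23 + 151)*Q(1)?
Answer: 0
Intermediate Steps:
Q(M) = 0 (Q(M) = -5 + 5 = 0)
(-23 + 151)*Q(1) = (-23 + 151)*0 = 128*0 = 0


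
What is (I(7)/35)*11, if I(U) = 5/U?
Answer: 11/49 ≈ 0.22449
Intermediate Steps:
(I(7)/35)*11 = ((5/7)/35)*11 = ((5*(1/7))/35)*11 = ((1/35)*(5/7))*11 = (1/49)*11 = 11/49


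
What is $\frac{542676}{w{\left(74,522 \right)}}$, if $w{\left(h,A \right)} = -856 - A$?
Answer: $- \frac{271338}{689} \approx -393.81$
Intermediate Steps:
$\frac{542676}{w{\left(74,522 \right)}} = \frac{542676}{-856 - 522} = \frac{542676}{-1378} = 542676 \left(- \frac{1}{1378}\right) = - \frac{271338}{689}$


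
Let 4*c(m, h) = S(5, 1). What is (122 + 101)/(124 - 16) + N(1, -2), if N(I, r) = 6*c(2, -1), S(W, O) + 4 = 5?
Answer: 385/108 ≈ 3.5648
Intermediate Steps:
S(W, O) = 1 (S(W, O) = -4 + 5 = 1)
c(m, h) = ¼ (c(m, h) = (¼)*1 = ¼)
N(I, r) = 3/2 (N(I, r) = 6*(¼) = 3/2)
(122 + 101)/(124 - 16) + N(1, -2) = (122 + 101)/(124 - 16) + 3/2 = 223/108 + 3/2 = 385/108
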